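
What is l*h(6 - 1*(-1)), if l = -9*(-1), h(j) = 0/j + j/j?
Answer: 9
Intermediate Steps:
h(j) = 1 (h(j) = 0 + 1 = 1)
l = 9
l*h(6 - 1*(-1)) = 9*1 = 9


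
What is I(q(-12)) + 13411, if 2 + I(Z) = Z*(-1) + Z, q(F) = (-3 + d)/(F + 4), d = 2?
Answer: 13409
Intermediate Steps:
q(F) = -1/(4 + F) (q(F) = (-3 + 2)/(F + 4) = -1/(4 + F))
I(Z) = -2 (I(Z) = -2 + (Z*(-1) + Z) = -2 + (-Z + Z) = -2 + 0 = -2)
I(q(-12)) + 13411 = -2 + 13411 = 13409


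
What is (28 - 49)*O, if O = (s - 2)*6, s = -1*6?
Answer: 1008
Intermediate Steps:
s = -6
O = -48 (O = (-6 - 2)*6 = -8*6 = -48)
(28 - 49)*O = (28 - 49)*(-48) = -21*(-48) = 1008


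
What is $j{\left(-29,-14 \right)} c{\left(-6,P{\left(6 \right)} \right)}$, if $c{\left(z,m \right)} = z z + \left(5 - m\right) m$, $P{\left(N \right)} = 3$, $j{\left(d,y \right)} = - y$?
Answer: $588$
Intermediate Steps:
$c{\left(z,m \right)} = z^{2} + m \left(5 - m\right)$
$j{\left(-29,-14 \right)} c{\left(-6,P{\left(6 \right)} \right)} = \left(-1\right) \left(-14\right) \left(\left(-6\right)^{2} - 3^{2} + 5 \cdot 3\right) = 14 \left(36 - 9 + 15\right) = 14 \cdot 42 = 588$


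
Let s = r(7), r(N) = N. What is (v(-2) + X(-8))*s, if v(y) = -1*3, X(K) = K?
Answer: -77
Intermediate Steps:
v(y) = -3
s = 7
(v(-2) + X(-8))*s = (-3 - 8)*7 = -11*7 = -77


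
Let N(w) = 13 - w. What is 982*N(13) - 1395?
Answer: -1395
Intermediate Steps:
982*N(13) - 1395 = 982*(13 - 1*13) - 1395 = 982*(13 - 13) - 1395 = 982*0 - 1395 = 0 - 1395 = -1395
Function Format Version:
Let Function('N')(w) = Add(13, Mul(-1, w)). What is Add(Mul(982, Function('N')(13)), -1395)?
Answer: -1395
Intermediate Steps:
Add(Mul(982, Function('N')(13)), -1395) = Add(Mul(982, Add(13, Mul(-1, 13))), -1395) = Add(Mul(982, Add(13, -13)), -1395) = Add(Mul(982, 0), -1395) = Add(0, -1395) = -1395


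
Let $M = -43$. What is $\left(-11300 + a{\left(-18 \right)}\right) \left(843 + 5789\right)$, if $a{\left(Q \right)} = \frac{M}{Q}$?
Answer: $- \frac{674331812}{9} \approx -7.4926 \cdot 10^{7}$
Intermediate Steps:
$a{\left(Q \right)} = - \frac{43}{Q}$
$\left(-11300 + a{\left(-18 \right)}\right) \left(843 + 5789\right) = \left(-11300 - \frac{43}{-18}\right) \left(843 + 5789\right) = \left(-11300 - - \frac{43}{18}\right) 6632 = \left(-11300 + \frac{43}{18}\right) 6632 = \left(- \frac{203357}{18}\right) 6632 = - \frac{674331812}{9}$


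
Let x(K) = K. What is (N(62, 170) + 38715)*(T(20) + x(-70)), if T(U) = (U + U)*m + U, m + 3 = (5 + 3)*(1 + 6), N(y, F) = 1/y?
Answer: 2484342585/31 ≈ 8.0140e+7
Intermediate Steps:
m = 53 (m = -3 + (5 + 3)*(1 + 6) = -3 + 8*7 = -3 + 56 = 53)
T(U) = 107*U (T(U) = (U + U)*53 + U = (2*U)*53 + U = 106*U + U = 107*U)
(N(62, 170) + 38715)*(T(20) + x(-70)) = (1/62 + 38715)*(107*20 - 70) = (1/62 + 38715)*(2140 - 70) = (2400331/62)*2070 = 2484342585/31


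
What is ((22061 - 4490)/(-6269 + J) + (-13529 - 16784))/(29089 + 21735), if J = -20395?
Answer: -269427801/451723712 ≈ -0.59644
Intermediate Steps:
((22061 - 4490)/(-6269 + J) + (-13529 - 16784))/(29089 + 21735) = ((22061 - 4490)/(-6269 - 20395) + (-13529 - 16784))/(29089 + 21735) = (17571/(-26664) - 30313)/50824 = (17571*(-1/26664) - 30313)*(1/50824) = (-5857/8888 - 30313)*(1/50824) = -269427801/8888*1/50824 = -269427801/451723712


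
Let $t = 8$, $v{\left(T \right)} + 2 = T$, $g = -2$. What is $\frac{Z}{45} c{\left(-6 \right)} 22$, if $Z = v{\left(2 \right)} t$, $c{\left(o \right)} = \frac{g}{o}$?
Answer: $0$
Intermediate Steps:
$v{\left(T \right)} = -2 + T$
$c{\left(o \right)} = - \frac{2}{o}$
$Z = 0$ ($Z = \left(-2 + 2\right) 8 = 0 \cdot 8 = 0$)
$\frac{Z}{45} c{\left(-6 \right)} 22 = \frac{0}{45} \left(- \frac{2}{-6}\right) 22 = 0 \cdot \frac{1}{45} \left(\left(-2\right) \left(- \frac{1}{6}\right)\right) 22 = 0 \cdot \frac{1}{3} \cdot 22 = 0 \cdot 22 = 0$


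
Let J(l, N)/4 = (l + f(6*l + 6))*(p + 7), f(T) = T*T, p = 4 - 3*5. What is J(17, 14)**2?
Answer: 34930114816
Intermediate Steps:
p = -11 (p = 4 - 15 = -11)
f(T) = T**2
J(l, N) = -16*l - 16*(6 + 6*l)**2 (J(l, N) = 4*((l + (6*l + 6)**2)*(-11 + 7)) = 4*((l + (6 + 6*l)**2)*(-4)) = 4*(-4*l - 4*(6 + 6*l)**2) = -16*l - 16*(6 + 6*l)**2)
J(17, 14)**2 = (-576*(1 + 17)**2 - 16*17)**2 = (-576*18**2 - 272)**2 = (-576*324 - 272)**2 = (-186624 - 272)**2 = (-186896)**2 = 34930114816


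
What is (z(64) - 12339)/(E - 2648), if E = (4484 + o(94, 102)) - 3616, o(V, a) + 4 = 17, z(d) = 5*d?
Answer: 12019/1767 ≈ 6.8019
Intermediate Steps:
o(V, a) = 13 (o(V, a) = -4 + 17 = 13)
E = 881 (E = (4484 + 13) - 3616 = 4497 - 3616 = 881)
(z(64) - 12339)/(E - 2648) = (5*64 - 12339)/(881 - 2648) = (320 - 12339)/(-1767) = -12019*(-1/1767) = 12019/1767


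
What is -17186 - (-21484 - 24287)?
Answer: 28585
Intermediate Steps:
-17186 - (-21484 - 24287) = -17186 - 1*(-45771) = -17186 + 45771 = 28585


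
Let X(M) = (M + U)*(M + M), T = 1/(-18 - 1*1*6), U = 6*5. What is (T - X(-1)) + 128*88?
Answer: 271727/24 ≈ 11322.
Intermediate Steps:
U = 30
T = -1/24 (T = 1/(-18 - 1*6) = 1/(-18 - 6) = 1/(-24) = -1/24 ≈ -0.041667)
X(M) = 2*M*(30 + M) (X(M) = (M + 30)*(M + M) = (30 + M)*(2*M) = 2*M*(30 + M))
(T - X(-1)) + 128*88 = (-1/24 - 2*(-1)*(30 - 1)) + 128*88 = (-1/24 - 2*(-1)*29) + 11264 = (-1/24 - 1*(-58)) + 11264 = (-1/24 + 58) + 11264 = 1391/24 + 11264 = 271727/24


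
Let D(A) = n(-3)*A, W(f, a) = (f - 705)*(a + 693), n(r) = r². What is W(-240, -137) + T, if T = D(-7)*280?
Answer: -543060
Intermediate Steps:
W(f, a) = (-705 + f)*(693 + a)
D(A) = 9*A (D(A) = (-3)²*A = 9*A)
T = -17640 (T = (9*(-7))*280 = -63*280 = -17640)
W(-240, -137) + T = (-488565 - 705*(-137) + 693*(-240) - 137*(-240)) - 17640 = (-488565 + 96585 - 166320 + 32880) - 17640 = -525420 - 17640 = -543060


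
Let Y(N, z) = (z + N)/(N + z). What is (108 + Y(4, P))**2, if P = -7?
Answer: 11881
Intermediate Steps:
Y(N, z) = 1 (Y(N, z) = (N + z)/(N + z) = 1)
(108 + Y(4, P))**2 = (108 + 1)**2 = 109**2 = 11881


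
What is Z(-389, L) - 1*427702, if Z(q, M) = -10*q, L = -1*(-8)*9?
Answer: -423812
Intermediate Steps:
L = 72 (L = 8*9 = 72)
Z(-389, L) - 1*427702 = -10*(-389) - 1*427702 = 3890 - 427702 = -423812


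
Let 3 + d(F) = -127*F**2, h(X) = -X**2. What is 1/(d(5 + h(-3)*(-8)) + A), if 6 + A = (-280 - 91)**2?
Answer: -1/615351 ≈ -1.6251e-6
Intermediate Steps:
d(F) = -3 - 127*F**2
A = 137635 (A = -6 + (-280 - 91)**2 = -6 + (-371)**2 = -6 + 137641 = 137635)
1/(d(5 + h(-3)*(-8)) + A) = 1/((-3 - 127*(5 - 1*(-3)**2*(-8))**2) + 137635) = 1/((-3 - 127*(5 - 1*9*(-8))**2) + 137635) = 1/((-3 - 127*(5 - 9*(-8))**2) + 137635) = 1/((-3 - 127*(5 + 72)**2) + 137635) = 1/((-3 - 127*77**2) + 137635) = 1/((-3 - 127*5929) + 137635) = 1/((-3 - 752983) + 137635) = 1/(-752986 + 137635) = 1/(-615351) = -1/615351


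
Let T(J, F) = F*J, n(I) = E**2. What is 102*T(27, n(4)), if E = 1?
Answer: 2754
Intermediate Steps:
n(I) = 1 (n(I) = 1**2 = 1)
102*T(27, n(4)) = 102*(1*27) = 102*27 = 2754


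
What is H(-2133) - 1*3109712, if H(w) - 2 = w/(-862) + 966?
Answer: -2679735195/862 ≈ -3.1087e+6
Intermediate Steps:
H(w) = 968 - w/862 (H(w) = 2 + (w/(-862) + 966) = 2 + (w*(-1/862) + 966) = 2 + (-w/862 + 966) = 2 + (966 - w/862) = 968 - w/862)
H(-2133) - 1*3109712 = (968 - 1/862*(-2133)) - 1*3109712 = (968 + 2133/862) - 3109712 = 836549/862 - 3109712 = -2679735195/862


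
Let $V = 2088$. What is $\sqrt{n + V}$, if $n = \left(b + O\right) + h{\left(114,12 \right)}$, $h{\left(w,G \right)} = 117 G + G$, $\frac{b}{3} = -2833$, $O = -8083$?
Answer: $i \sqrt{13078} \approx 114.36 i$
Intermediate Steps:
$b = -8499$ ($b = 3 \left(-2833\right) = -8499$)
$h{\left(w,G \right)} = 118 G$
$n = -15166$ ($n = \left(-8499 - 8083\right) + 118 \cdot 12 = -16582 + 1416 = -15166$)
$\sqrt{n + V} = \sqrt{-15166 + 2088} = \sqrt{-13078} = i \sqrt{13078}$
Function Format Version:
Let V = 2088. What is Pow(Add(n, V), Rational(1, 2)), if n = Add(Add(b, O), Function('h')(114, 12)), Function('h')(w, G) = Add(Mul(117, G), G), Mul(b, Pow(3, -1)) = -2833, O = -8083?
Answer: Mul(I, Pow(13078, Rational(1, 2))) ≈ Mul(114.36, I)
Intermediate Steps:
b = -8499 (b = Mul(3, -2833) = -8499)
Function('h')(w, G) = Mul(118, G)
n = -15166 (n = Add(Add(-8499, -8083), Mul(118, 12)) = Add(-16582, 1416) = -15166)
Pow(Add(n, V), Rational(1, 2)) = Pow(Add(-15166, 2088), Rational(1, 2)) = Pow(-13078, Rational(1, 2)) = Mul(I, Pow(13078, Rational(1, 2)))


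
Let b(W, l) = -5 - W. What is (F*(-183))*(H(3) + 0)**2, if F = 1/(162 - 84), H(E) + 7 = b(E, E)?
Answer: -13725/26 ≈ -527.88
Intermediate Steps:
H(E) = -12 - E (H(E) = -7 + (-5 - E) = -12 - E)
F = 1/78 ≈ 0.012821
(F*(-183))*(H(3) + 0)**2 = ((1/78)*(-183))*((-12 - 1*3) + 0)**2 = -61*((-12 - 3) + 0)**2/26 = -61*(-15 + 0)**2/26 = -61/26*(-15)**2 = -61/26*225 = -13725/26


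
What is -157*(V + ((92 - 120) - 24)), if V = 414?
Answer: -56834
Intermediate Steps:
-157*(V + ((92 - 120) - 24)) = -157*(414 + ((92 - 120) - 24)) = -157*(414 + (-28 - 24)) = -157*(414 - 52) = -157*362 = -56834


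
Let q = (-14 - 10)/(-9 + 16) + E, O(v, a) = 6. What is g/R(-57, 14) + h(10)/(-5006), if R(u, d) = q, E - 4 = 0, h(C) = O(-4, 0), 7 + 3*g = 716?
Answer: 12422353/30036 ≈ 413.58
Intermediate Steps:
g = 709/3 (g = -7/3 + (⅓)*716 = -7/3 + 716/3 = 709/3 ≈ 236.33)
h(C) = 6
E = 4 (E = 4 + 0 = 4)
q = 4/7 (q = (-14 - 10)/(-9 + 16) + 4 = -24/7 + 4 = 4/7 ≈ 0.57143)
R(u, d) = 4/7
g/R(-57, 14) + h(10)/(-5006) = 709/(3*(4/7)) + 6/(-5006) = (709/3)*(7/4) + 6*(-1/5006) = 4963/12 - 3/2503 = 12422353/30036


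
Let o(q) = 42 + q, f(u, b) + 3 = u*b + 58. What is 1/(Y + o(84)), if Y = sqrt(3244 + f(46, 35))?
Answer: 126/10967 - sqrt(4909)/10967 ≈ 0.0051004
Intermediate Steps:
f(u, b) = 55 + b*u (f(u, b) = -3 + (u*b + 58) = -3 + (b*u + 58) = -3 + (58 + b*u) = 55 + b*u)
Y = sqrt(4909) (Y = sqrt(3244 + (55 + 35*46)) = sqrt(3244 + (55 + 1610)) = sqrt(3244 + 1665) = sqrt(4909) ≈ 70.064)
1/(Y + o(84)) = 1/(sqrt(4909) + (42 + 84)) = 1/(sqrt(4909) + 126) = 1/(126 + sqrt(4909))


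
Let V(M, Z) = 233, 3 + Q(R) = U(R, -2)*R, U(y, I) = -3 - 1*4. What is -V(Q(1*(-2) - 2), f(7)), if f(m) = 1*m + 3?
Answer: -233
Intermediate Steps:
U(y, I) = -7 (U(y, I) = -3 - 4 = -7)
f(m) = 3 + m (f(m) = m + 3 = 3 + m)
Q(R) = -3 - 7*R
-V(Q(1*(-2) - 2), f(7)) = -1*233 = -233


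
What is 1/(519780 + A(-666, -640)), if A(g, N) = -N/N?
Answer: 1/519779 ≈ 1.9239e-6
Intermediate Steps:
A(g, N) = -1 (A(g, N) = -1*1 = -1)
1/(519780 + A(-666, -640)) = 1/(519780 - 1) = 1/519779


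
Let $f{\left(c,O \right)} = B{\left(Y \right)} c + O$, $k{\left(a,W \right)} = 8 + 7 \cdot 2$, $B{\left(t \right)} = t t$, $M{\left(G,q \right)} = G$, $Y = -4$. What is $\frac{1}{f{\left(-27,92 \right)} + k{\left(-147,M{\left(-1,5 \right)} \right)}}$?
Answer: $- \frac{1}{318} \approx -0.0031447$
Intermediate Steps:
$B{\left(t \right)} = t^{2}$
$k{\left(a,W \right)} = 22$ ($k{\left(a,W \right)} = 8 + 14 = 22$)
$f{\left(c,O \right)} = O + 16 c$ ($f{\left(c,O \right)} = \left(-4\right)^{2} c + O = 16 c + O = O + 16 c$)
$\frac{1}{f{\left(-27,92 \right)} + k{\left(-147,M{\left(-1,5 \right)} \right)}} = \frac{1}{\left(92 + 16 \left(-27\right)\right) + 22} = \frac{1}{\left(92 - 432\right) + 22} = \frac{1}{-340 + 22} = \frac{1}{-318} = - \frac{1}{318}$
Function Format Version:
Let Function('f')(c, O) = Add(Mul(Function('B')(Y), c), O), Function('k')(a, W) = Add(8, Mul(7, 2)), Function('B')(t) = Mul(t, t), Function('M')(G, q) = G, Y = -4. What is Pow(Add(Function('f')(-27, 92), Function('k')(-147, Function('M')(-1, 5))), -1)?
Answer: Rational(-1, 318) ≈ -0.0031447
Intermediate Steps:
Function('B')(t) = Pow(t, 2)
Function('k')(a, W) = 22 (Function('k')(a, W) = Add(8, 14) = 22)
Function('f')(c, O) = Add(O, Mul(16, c)) (Function('f')(c, O) = Add(Mul(Pow(-4, 2), c), O) = Add(Mul(16, c), O) = Add(O, Mul(16, c)))
Pow(Add(Function('f')(-27, 92), Function('k')(-147, Function('M')(-1, 5))), -1) = Pow(Add(Add(92, Mul(16, -27)), 22), -1) = Pow(Add(Add(92, -432), 22), -1) = Pow(Add(-340, 22), -1) = Pow(-318, -1) = Rational(-1, 318)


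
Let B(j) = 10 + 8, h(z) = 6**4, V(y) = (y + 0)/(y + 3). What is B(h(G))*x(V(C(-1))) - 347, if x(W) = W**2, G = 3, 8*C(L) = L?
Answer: -183545/529 ≈ -346.97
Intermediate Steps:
C(L) = L/8
V(y) = y/(3 + y)
h(z) = 1296
B(j) = 18
B(h(G))*x(V(C(-1))) - 347 = 18*(((1/8)*(-1))/(3 + (1/8)*(-1)))**2 - 347 = 18*(-1/(8*(3 - 1/8)))**2 - 347 = 18*(-1/(8*23/8))**2 - 347 = 18*(-1/8*8/23)**2 - 347 = 18*(-1/23)**2 - 347 = 18*(1/529) - 347 = 18/529 - 347 = -183545/529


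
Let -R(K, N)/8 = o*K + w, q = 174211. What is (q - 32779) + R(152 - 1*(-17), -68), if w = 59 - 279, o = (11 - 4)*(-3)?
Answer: 171584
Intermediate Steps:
o = -21 (o = 7*(-3) = -21)
w = -220
R(K, N) = 1760 + 168*K (R(K, N) = -8*(-21*K - 220) = -8*(-220 - 21*K) = 1760 + 168*K)
(q - 32779) + R(152 - 1*(-17), -68) = (174211 - 32779) + (1760 + 168*(152 - 1*(-17))) = 141432 + (1760 + 168*(152 + 17)) = 141432 + (1760 + 168*169) = 141432 + (1760 + 28392) = 141432 + 30152 = 171584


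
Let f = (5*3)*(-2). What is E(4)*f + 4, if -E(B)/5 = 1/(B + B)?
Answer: 91/4 ≈ 22.750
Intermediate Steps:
E(B) = -5/(2*B) (E(B) = -5/(B + B) = -5*1/(2*B) = -5/(2*B))
f = -30 (f = 15*(-2) = -30)
E(4)*f + 4 = -5/2/4*(-30) + 4 = -5/2*¼*(-30) + 4 = -5/8*(-30) + 4 = 75/4 + 4 = 91/4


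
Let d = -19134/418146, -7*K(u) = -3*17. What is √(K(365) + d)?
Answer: √1723000281366/487837 ≈ 2.6907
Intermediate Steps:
K(u) = 51/7 (K(u) = -(-3)*17/7 = -⅐*(-51) = 51/7)
d = -3189/69691 (d = -19134*1/418146 = -3189/69691 ≈ -0.045759)
√(K(365) + d) = √(51/7 - 3189/69691) = √(3531918/487837) = √1723000281366/487837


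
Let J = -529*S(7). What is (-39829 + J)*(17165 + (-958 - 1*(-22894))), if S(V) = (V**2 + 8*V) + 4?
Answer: -3811956490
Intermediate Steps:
S(V) = 4 + V**2 + 8*V
J = -57661 (J = -529*(4 + 7**2 + 8*7) = -529*(4 + 49 + 56) = -529*109 = -57661)
(-39829 + J)*(17165 + (-958 - 1*(-22894))) = (-39829 - 57661)*(17165 + (-958 - 1*(-22894))) = -97490*(17165 + (-958 + 22894)) = -97490*(17165 + 21936) = -97490*39101 = -3811956490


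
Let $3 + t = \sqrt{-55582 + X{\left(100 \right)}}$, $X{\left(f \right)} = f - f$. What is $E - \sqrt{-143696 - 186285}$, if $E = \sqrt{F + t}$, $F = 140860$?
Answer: $\sqrt{140857 + i \sqrt{55582}} - i \sqrt{329981} \approx 375.31 - 574.13 i$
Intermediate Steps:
$X{\left(f \right)} = 0$
$t = -3 + i \sqrt{55582}$ ($t = -3 + \sqrt{-55582 + 0} = -3 + \sqrt{-55582} = -3 + i \sqrt{55582} \approx -3.0 + 235.76 i$)
$E = \sqrt{140857 + i \sqrt{55582}}$ ($E = \sqrt{140860 - \left(3 - i \sqrt{55582}\right)} = \sqrt{140857 + i \sqrt{55582}} \approx 375.31 + 0.314 i$)
$E - \sqrt{-143696 - 186285} = \sqrt{140857 + i \sqrt{55582}} - \sqrt{-143696 - 186285} = \sqrt{140857 + i \sqrt{55582}} - \sqrt{-329981} = \sqrt{140857 + i \sqrt{55582}} - i \sqrt{329981}$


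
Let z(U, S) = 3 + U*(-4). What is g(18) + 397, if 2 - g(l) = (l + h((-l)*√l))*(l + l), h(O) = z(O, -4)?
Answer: -357 - 7776*√2 ≈ -11354.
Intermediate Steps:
z(U, S) = 3 - 4*U
h(O) = 3 - 4*O
g(l) = 2 - 2*l*(3 + l + 4*l^(3/2)) (g(l) = 2 - (l + (3 - 4*(-l)*√l))*(l + l) = 2 - (l + (3 - (-4)*l^(3/2)))*2*l = 2 - (l + (3 + 4*l^(3/2)))*2*l = 2 - (3 + l + 4*l^(3/2))*2*l = 2 - 2*l*(3 + l + 4*l^(3/2)))
g(18) + 397 = (2 - 7776*√2 - 6*18 - 2*18²) + 397 = (2 - 7776*√2 - 108 - 2*324) + 397 = (2 - 7776*√2 - 108 - 648) + 397 = (-754 - 7776*√2) + 397 = -357 - 7776*√2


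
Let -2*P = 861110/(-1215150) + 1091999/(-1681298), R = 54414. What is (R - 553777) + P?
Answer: -204042367069166657/408605852940 ≈ -4.9936e+5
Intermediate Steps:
P = 277472510563/408605852940 (P = -(861110/(-1215150) + 1091999/(-1681298))/2 = -(861110*(-1/1215150) + 1091999*(-1/1681298))/2 = -(-86111/121515 - 1091999/1681298)/2 = -1/2*(-277472510563/204302926470) = 277472510563/408605852940 ≈ 0.67907)
(R - 553777) + P = (54414 - 553777) + 277472510563/408605852940 = -499363 + 277472510563/408605852940 = -204042367069166657/408605852940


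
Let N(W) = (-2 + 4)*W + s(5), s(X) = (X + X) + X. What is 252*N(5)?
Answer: 6300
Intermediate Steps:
s(X) = 3*X (s(X) = 2*X + X = 3*X)
N(W) = 15 + 2*W (N(W) = (-2 + 4)*W + 3*5 = 2*W + 15 = 15 + 2*W)
252*N(5) = 252*(15 + 2*5) = 252*(15 + 10) = 252*25 = 6300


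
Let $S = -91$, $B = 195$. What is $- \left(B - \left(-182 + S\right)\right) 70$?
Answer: $-32760$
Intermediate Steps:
$- \left(B - \left(-182 + S\right)\right) 70 = - \left(195 + \left(182 - -91\right)\right) 70 = - \left(195 + \left(182 + 91\right)\right) 70 = - \left(195 + 273\right) 70 = - 468 \cdot 70 = \left(-1\right) 32760 = -32760$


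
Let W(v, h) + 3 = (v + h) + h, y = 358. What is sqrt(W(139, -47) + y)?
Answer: 20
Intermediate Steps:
W(v, h) = -3 + v + 2*h (W(v, h) = -3 + ((v + h) + h) = -3 + ((h + v) + h) = -3 + (v + 2*h) = -3 + v + 2*h)
sqrt(W(139, -47) + y) = sqrt((-3 + 139 + 2*(-47)) + 358) = sqrt((-3 + 139 - 94) + 358) = sqrt(42 + 358) = sqrt(400) = 20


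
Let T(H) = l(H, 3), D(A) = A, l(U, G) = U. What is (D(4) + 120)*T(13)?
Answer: 1612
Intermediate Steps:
T(H) = H
(D(4) + 120)*T(13) = (4 + 120)*13 = 124*13 = 1612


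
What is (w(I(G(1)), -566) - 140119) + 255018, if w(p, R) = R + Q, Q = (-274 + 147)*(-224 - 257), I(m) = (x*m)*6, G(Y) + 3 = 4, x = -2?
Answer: 175420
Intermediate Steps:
G(Y) = 1 (G(Y) = -3 + 4 = 1)
I(m) = -12*m (I(m) = -2*m*6 = -12*m)
Q = 61087 (Q = -127*(-481) = 61087)
w(p, R) = 61087 + R (w(p, R) = R + 61087 = 61087 + R)
(w(I(G(1)), -566) - 140119) + 255018 = ((61087 - 566) - 140119) + 255018 = (60521 - 140119) + 255018 = -79598 + 255018 = 175420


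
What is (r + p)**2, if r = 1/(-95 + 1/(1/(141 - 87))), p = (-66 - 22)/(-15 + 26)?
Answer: 108241/1681 ≈ 64.391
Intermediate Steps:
p = -8 (p = -88/11 = -88*1/11 = -8)
r = -1/41 (r = 1/(-95 + 1/(1/54)) = 1/(-95 + 54) = 1/(-41) = -1/41 ≈ -0.024390)
(r + p)**2 = (-1/41 - 8)**2 = (-329/41)**2 = 108241/1681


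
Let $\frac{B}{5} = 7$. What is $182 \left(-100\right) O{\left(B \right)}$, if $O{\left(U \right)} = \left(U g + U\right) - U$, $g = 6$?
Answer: $-3822000$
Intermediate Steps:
$B = 35$ ($B = 5 \cdot 7 = 35$)
$O{\left(U \right)} = 6 U$ ($O{\left(U \right)} = \left(U 6 + U\right) - U = \left(6 U + U\right) - U = 7 U - U = 6 U$)
$182 \left(-100\right) O{\left(B \right)} = 182 \left(-100\right) 6 \cdot 35 = \left(-18200\right) 210 = -3822000$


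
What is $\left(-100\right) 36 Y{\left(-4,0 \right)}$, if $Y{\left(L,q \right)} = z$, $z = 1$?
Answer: $-3600$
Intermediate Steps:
$Y{\left(L,q \right)} = 1$
$\left(-100\right) 36 Y{\left(-4,0 \right)} = \left(-100\right) 36 \cdot 1 = \left(-3600\right) 1 = -3600$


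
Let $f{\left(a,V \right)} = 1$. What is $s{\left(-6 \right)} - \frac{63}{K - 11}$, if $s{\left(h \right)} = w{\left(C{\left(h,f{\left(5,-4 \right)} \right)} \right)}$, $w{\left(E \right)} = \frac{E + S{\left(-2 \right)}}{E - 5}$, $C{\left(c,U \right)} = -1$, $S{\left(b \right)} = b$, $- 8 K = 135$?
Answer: $\frac{1231}{446} \approx 2.7601$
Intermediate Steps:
$K = - \frac{135}{8}$ ($K = \left(- \frac{1}{8}\right) 135 = - \frac{135}{8} \approx -16.875$)
$w{\left(E \right)} = \frac{-2 + E}{-5 + E}$ ($w{\left(E \right)} = \frac{E - 2}{E - 5} = \frac{-2 + E}{-5 + E}$)
$s{\left(h \right)} = \frac{1}{2}$ ($s{\left(h \right)} = \frac{-2 - 1}{-5 - 1} = \frac{1}{-6} \left(-3\right) = \left(- \frac{1}{6}\right) \left(-3\right) = \frac{1}{2}$)
$s{\left(-6 \right)} - \frac{63}{K - 11} = \frac{1}{2} - \frac{63}{- \frac{135}{8} - 11} = \frac{1}{2} - \frac{63}{- \frac{223}{8}} = \frac{1}{2} - - \frac{504}{223} = \frac{1}{2} + \frac{504}{223} = \frac{1231}{446}$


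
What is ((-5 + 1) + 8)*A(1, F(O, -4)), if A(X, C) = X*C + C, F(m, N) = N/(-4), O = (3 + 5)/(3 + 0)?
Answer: 8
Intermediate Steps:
O = 8/3 ≈ 2.6667
F(m, N) = -N/4
A(X, C) = C + C*X (A(X, C) = C*X + C = C + C*X)
((-5 + 1) + 8)*A(1, F(O, -4)) = ((-5 + 1) + 8)*((-¼*(-4))*(1 + 1)) = (-4 + 8)*(1*2) = 4*2 = 8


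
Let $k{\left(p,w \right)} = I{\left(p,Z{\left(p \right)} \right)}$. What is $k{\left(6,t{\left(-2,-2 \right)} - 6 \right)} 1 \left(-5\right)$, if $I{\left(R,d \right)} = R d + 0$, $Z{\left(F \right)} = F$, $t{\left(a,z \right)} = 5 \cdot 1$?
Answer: $-180$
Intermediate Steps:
$t{\left(a,z \right)} = 5$
$I{\left(R,d \right)} = R d$
$k{\left(p,w \right)} = p^{2}$ ($k{\left(p,w \right)} = p p = p^{2}$)
$k{\left(6,t{\left(-2,-2 \right)} - 6 \right)} 1 \left(-5\right) = 6^{2} \cdot 1 \left(-5\right) = 36 \left(-5\right) = -180$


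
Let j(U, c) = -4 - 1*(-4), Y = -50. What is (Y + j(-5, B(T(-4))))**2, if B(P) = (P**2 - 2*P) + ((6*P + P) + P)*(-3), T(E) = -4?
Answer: 2500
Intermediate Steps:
B(P) = P**2 - 26*P (B(P) = (P**2 - 2*P) + (7*P + P)*(-3) = (P**2 - 2*P) + (8*P)*(-3) = (P**2 - 2*P) - 24*P = P**2 - 26*P)
j(U, c) = 0 (j(U, c) = -4 + 4 = 0)
(Y + j(-5, B(T(-4))))**2 = (-50 + 0)**2 = (-50)**2 = 2500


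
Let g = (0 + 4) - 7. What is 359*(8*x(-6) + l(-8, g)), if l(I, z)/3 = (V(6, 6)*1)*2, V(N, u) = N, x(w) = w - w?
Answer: 12924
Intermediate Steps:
g = -3 (g = 4 - 7 = -3)
x(w) = 0
l(I, z) = 36 (l(I, z) = 3*((6*1)*2) = 3*(6*2) = 3*12 = 36)
359*(8*x(-6) + l(-8, g)) = 359*(8*0 + 36) = 359*(0 + 36) = 359*36 = 12924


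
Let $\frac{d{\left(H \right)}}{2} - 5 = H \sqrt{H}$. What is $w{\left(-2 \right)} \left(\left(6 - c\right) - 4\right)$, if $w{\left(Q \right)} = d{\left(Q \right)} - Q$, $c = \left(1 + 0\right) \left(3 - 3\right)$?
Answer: $24 - 8 i \sqrt{2} \approx 24.0 - 11.314 i$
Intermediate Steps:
$c = 0$ ($c = 1 \cdot 0 = 0$)
$d{\left(H \right)} = 10 + 2 H^{\frac{3}{2}}$ ($d{\left(H \right)} = 10 + 2 H \sqrt{H} = 10 + 2 H^{\frac{3}{2}}$)
$w{\left(Q \right)} = 10 - Q + 2 Q^{\frac{3}{2}}$ ($w{\left(Q \right)} = \left(10 + 2 Q^{\frac{3}{2}}\right) - Q = 10 - Q + 2 Q^{\frac{3}{2}}$)
$w{\left(-2 \right)} \left(\left(6 - c\right) - 4\right) = \left(10 - -2 + 2 \left(-2\right)^{\frac{3}{2}}\right) \left(\left(6 - 0\right) - 4\right) = \left(10 + 2 + 2 \left(- 2 i \sqrt{2}\right)\right) \left(\left(6 + 0\right) - 4\right) = \left(10 + 2 - 4 i \sqrt{2}\right) \left(6 - 4\right) = \left(12 - 4 i \sqrt{2}\right) 2 = 24 - 8 i \sqrt{2}$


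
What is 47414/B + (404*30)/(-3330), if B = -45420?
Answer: -1311813/280090 ≈ -4.6835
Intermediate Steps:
47414/B + (404*30)/(-3330) = 47414/(-45420) + (404*30)/(-3330) = 47414*(-1/45420) + 12120*(-1/3330) = -23707/22710 - 404/111 = -1311813/280090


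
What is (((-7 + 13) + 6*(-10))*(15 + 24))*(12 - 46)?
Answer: 71604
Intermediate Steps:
(((-7 + 13) + 6*(-10))*(15 + 24))*(12 - 46) = ((6 - 60)*39)*(-34) = -54*39*(-34) = -2106*(-34) = 71604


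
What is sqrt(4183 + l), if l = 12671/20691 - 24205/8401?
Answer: sqrt(115997677863014711)/5267427 ≈ 64.659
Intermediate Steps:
l = -394376584/173825091 (l = 12671*(1/20691) - 24205*1/8401 = 12671/20691 - 24205/8401 = -394376584/173825091 ≈ -2.2688)
sqrt(4183 + l) = sqrt(4183 - 394376584/173825091) = sqrt(726715979069/173825091) = sqrt(115997677863014711)/5267427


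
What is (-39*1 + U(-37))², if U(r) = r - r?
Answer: 1521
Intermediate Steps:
U(r) = 0
(-39*1 + U(-37))² = (-39*1 + 0)² = (-39 + 0)² = (-39)² = 1521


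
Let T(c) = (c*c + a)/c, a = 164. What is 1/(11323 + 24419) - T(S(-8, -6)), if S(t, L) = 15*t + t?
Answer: 73932343/571872 ≈ 129.28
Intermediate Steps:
S(t, L) = 16*t
T(c) = (164 + c²)/c (T(c) = (c*c + 164)/c = (c² + 164)/c = (164 + c²)/c)
1/(11323 + 24419) - T(S(-8, -6)) = 1/(11323 + 24419) - (16*(-8) + 164/((16*(-8)))) = 1/35742 - (-128 + 164/(-128)) = 1/35742 - (-128 + 164*(-1/128)) = 1/35742 - (-128 - 41/32) = 1/35742 - 1*(-4137/32) = 1/35742 + 4137/32 = 73932343/571872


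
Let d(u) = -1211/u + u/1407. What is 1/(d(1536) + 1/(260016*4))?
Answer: 3902320128/1183471993 ≈ 3.2973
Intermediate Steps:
d(u) = -1211/u + u/1407 (d(u) = -1211/u + u*(1/1407) = -1211/u + u/1407)
1/(d(1536) + 1/(260016*4)) = 1/((-1211/1536 + (1/1407)*1536) + 1/(260016*4)) = 1/((-1211*1/1536 + 512/469) + 1/1040064) = 1/((-1211/1536 + 512/469) + 1/1040064) = 1/(218473/720384 + 1/1040064) = 1/(1183471993/3902320128) = 3902320128/1183471993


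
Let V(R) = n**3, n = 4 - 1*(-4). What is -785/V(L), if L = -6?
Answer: -785/512 ≈ -1.5332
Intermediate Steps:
n = 8 (n = 4 + 4 = 8)
V(R) = 512 (V(R) = 8**3 = 512)
-785/V(L) = -785/512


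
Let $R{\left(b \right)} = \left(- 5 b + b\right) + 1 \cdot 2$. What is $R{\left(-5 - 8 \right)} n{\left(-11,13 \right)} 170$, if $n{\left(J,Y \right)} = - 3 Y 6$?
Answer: $-2148120$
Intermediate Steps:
$n{\left(J,Y \right)} = - 18 Y$
$R{\left(b \right)} = 2 - 4 b$ ($R{\left(b \right)} = - 4 b + 2 = 2 - 4 b$)
$R{\left(-5 - 8 \right)} n{\left(-11,13 \right)} 170 = \left(2 - 4 \left(-5 - 8\right)\right) \left(\left(-18\right) 13\right) 170 = \left(2 - 4 \left(-5 - 8\right)\right) \left(-234\right) 170 = \left(2 - -52\right) \left(-234\right) 170 = \left(2 + 52\right) \left(-234\right) 170 = 54 \left(-234\right) 170 = \left(-12636\right) 170 = -2148120$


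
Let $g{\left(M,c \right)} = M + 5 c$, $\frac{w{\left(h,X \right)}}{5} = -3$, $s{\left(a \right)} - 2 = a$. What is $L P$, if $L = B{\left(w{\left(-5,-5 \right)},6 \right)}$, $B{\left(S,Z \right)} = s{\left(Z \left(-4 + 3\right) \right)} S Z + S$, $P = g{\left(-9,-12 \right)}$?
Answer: $-23805$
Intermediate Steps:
$s{\left(a \right)} = 2 + a$
$w{\left(h,X \right)} = -15$ ($w{\left(h,X \right)} = 5 \left(-3\right) = -15$)
$P = -69$ ($P = -9 + 5 \left(-12\right) = -9 - 60 = -69$)
$B{\left(S,Z \right)} = S + S Z \left(2 - Z\right)$ ($B{\left(S,Z \right)} = \left(2 + Z \left(-4 + 3\right)\right) S Z + S = \left(2 + Z \left(-1\right)\right) S Z + S = \left(2 - Z\right) S Z + S = S \left(2 - Z\right) Z + S = S Z \left(2 - Z\right) + S = S + S Z \left(2 - Z\right)$)
$L = 345$ ($L = \left(-1\right) \left(-15\right) \left(-1 + 6 \left(-2 + 6\right)\right) = \left(-1\right) \left(-15\right) \left(-1 + 6 \cdot 4\right) = \left(-1\right) \left(-15\right) \left(-1 + 24\right) = \left(-1\right) \left(-15\right) 23 = 345$)
$L P = 345 \left(-69\right) = -23805$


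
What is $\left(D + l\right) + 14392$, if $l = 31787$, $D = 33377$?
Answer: $79556$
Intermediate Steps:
$\left(D + l\right) + 14392 = \left(33377 + 31787\right) + 14392 = 65164 + 14392 = 79556$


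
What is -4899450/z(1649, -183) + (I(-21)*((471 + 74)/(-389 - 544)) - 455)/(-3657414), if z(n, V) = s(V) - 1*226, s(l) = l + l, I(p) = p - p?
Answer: 4479829322915/541297272 ≈ 8276.1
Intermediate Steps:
I(p) = 0
s(l) = 2*l
z(n, V) = -226 + 2*V (z(n, V) = 2*V - 1*226 = 2*V - 226 = -226 + 2*V)
-4899450/z(1649, -183) + (I(-21)*((471 + 74)/(-389 - 544)) - 455)/(-3657414) = -4899450/(-226 + 2*(-183)) + (0*((471 + 74)/(-389 - 544)) - 455)/(-3657414) = -4899450/(-226 - 366) + (0*(545/(-933)) - 455)*(-1/3657414) = -4899450/(-592) + (0*(545*(-1/933)) - 455)*(-1/3657414) = -4899450*(-1/592) + (0*(-545/933) - 455)*(-1/3657414) = 2449725/296 + (0 - 455)*(-1/3657414) = 2449725/296 - 455*(-1/3657414) = 2449725/296 + 455/3657414 = 4479829322915/541297272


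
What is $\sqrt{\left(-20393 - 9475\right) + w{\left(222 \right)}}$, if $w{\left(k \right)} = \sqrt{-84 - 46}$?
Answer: $\sqrt{-29868 + i \sqrt{130}} \approx 0.033 + 172.82 i$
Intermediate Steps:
$w{\left(k \right)} = i \sqrt{130}$ ($w{\left(k \right)} = \sqrt{-130} = i \sqrt{130}$)
$\sqrt{\left(-20393 - 9475\right) + w{\left(222 \right)}} = \sqrt{\left(-20393 - 9475\right) + i \sqrt{130}} = \sqrt{-29868 + i \sqrt{130}}$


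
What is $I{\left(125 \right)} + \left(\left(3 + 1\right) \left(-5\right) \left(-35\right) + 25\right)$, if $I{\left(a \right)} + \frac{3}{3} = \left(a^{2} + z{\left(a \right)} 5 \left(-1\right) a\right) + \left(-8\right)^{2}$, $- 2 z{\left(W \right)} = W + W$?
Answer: $94538$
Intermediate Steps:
$z{\left(W \right)} = - W$ ($z{\left(W \right)} = - \frac{W + W}{2} = - \frac{2 W}{2} = - W$)
$I{\left(a \right)} = 63 + 6 a^{2}$ ($I{\left(a \right)} = -1 + \left(\left(a^{2} + - a 5 \left(-1\right) a\right) + \left(-8\right)^{2}\right) = -1 + \left(\left(a^{2} + - 5 a \left(-1\right) a\right) + 64\right) = -1 + \left(\left(a^{2} + 5 a a\right) + 64\right) = -1 + \left(\left(a^{2} + 5 a^{2}\right) + 64\right) = -1 + \left(6 a^{2} + 64\right) = -1 + \left(64 + 6 a^{2}\right) = 63 + 6 a^{2}$)
$I{\left(125 \right)} + \left(\left(3 + 1\right) \left(-5\right) \left(-35\right) + 25\right) = \left(63 + 6 \cdot 125^{2}\right) + \left(\left(3 + 1\right) \left(-5\right) \left(-35\right) + 25\right) = \left(63 + 6 \cdot 15625\right) + \left(4 \left(-5\right) \left(-35\right) + 25\right) = \left(63 + 93750\right) + \left(\left(-20\right) \left(-35\right) + 25\right) = 93813 + \left(700 + 25\right) = 93813 + 725 = 94538$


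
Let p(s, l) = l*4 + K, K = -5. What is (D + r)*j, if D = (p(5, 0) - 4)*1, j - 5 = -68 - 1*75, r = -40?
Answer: 6762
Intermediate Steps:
p(s, l) = -5 + 4*l (p(s, l) = l*4 - 5 = 4*l - 5 = -5 + 4*l)
j = -138 (j = 5 + (-68 - 1*75) = 5 + (-68 - 75) = 5 - 143 = -138)
D = -9 (D = ((-5 + 4*0) - 4)*1 = ((-5 + 0) - 4)*1 = (-5 - 4)*1 = -9*1 = -9)
(D + r)*j = (-9 - 40)*(-138) = -49*(-138) = 6762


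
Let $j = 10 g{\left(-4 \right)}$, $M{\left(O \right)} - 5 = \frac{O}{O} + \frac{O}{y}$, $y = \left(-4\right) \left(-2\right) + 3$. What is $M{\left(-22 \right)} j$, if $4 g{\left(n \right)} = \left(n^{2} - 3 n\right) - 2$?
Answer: $260$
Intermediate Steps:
$g{\left(n \right)} = - \frac{1}{2} - \frac{3 n}{4} + \frac{n^{2}}{4}$ ($g{\left(n \right)} = \frac{\left(n^{2} - 3 n\right) - 2}{4} = \frac{-2 + n^{2} - 3 n}{4} = - \frac{1}{2} - \frac{3 n}{4} + \frac{n^{2}}{4}$)
$y = 11$ ($y = 8 + 3 = 11$)
$M{\left(O \right)} = 6 + \frac{O}{11}$ ($M{\left(O \right)} = 5 + \left(\frac{O}{O} + \frac{O}{11}\right) = 5 + \left(1 + O \frac{1}{11}\right) = 5 + \left(1 + \frac{O}{11}\right) = 6 + \frac{O}{11}$)
$j = 65$ ($j = 10 \left(- \frac{1}{2} - -3 + \frac{\left(-4\right)^{2}}{4}\right) = 10 \left(- \frac{1}{2} + 3 + \frac{1}{4} \cdot 16\right) = 10 \left(- \frac{1}{2} + 3 + 4\right) = 10 \cdot \frac{13}{2} = 65$)
$M{\left(-22 \right)} j = \left(6 + \frac{1}{11} \left(-22\right)\right) 65 = \left(6 - 2\right) 65 = 4 \cdot 65 = 260$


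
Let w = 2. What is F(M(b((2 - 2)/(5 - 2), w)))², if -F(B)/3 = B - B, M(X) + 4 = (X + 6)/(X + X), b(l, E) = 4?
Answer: 0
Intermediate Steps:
M(X) = -4 + (6 + X)/(2*X) (M(X) = -4 + (X + 6)/(X + X) = -4 + (6 + X)/((2*X)) = -4 + (6 + X)*(1/(2*X)) = -4 + (6 + X)/(2*X))
F(B) = 0 (F(B) = -3*(B - B) = -3*0 = 0)
F(M(b((2 - 2)/(5 - 2), w)))² = 0² = 0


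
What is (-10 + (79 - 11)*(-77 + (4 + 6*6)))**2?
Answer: 6380676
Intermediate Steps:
(-10 + (79 - 11)*(-77 + (4 + 6*6)))**2 = (-10 + 68*(-77 + (4 + 36)))**2 = (-10 + 68*(-77 + 40))**2 = (-10 + 68*(-37))**2 = (-10 - 2516)**2 = (-2526)**2 = 6380676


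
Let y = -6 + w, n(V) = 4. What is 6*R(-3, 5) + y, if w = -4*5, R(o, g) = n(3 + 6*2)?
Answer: -2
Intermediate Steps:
R(o, g) = 4
w = -20
y = -26 (y = -6 - 20 = -26)
6*R(-3, 5) + y = 6*4 - 26 = 24 - 26 = -2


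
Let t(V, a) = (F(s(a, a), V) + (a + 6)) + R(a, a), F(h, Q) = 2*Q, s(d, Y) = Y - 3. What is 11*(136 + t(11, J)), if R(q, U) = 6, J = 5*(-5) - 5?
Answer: 1540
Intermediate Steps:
J = -30 (J = -25 - 5 = -30)
s(d, Y) = -3 + Y
t(V, a) = 12 + a + 2*V (t(V, a) = (2*V + (a + 6)) + 6 = (2*V + (6 + a)) + 6 = (6 + a + 2*V) + 6 = 12 + a + 2*V)
11*(136 + t(11, J)) = 11*(136 + (12 - 30 + 2*11)) = 11*(136 + (12 - 30 + 22)) = 11*(136 + 4) = 11*140 = 1540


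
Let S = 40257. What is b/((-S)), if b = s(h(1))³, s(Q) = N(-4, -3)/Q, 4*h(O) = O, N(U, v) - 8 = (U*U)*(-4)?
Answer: 1605632/5751 ≈ 279.19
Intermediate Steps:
N(U, v) = 8 - 4*U² (N(U, v) = 8 + (U*U)*(-4) = 8 + U²*(-4) = 8 - 4*U²)
h(O) = O/4
s(Q) = -56/Q (s(Q) = (8 - 4*(-4)²)/Q = (8 - 4*16)/Q = (8 - 64)/Q = -56/Q)
b = -11239424 (b = (-56/((¼)*1))³ = (-56/¼)³ = (-56*4)³ = (-224)³ = -11239424)
b/((-S)) = -11239424/((-1*40257)) = -11239424/(-40257) = -11239424*(-1/40257) = 1605632/5751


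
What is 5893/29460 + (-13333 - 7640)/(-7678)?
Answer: 331555517/113096940 ≈ 2.9316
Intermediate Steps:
5893/29460 + (-13333 - 7640)/(-7678) = 5893*(1/29460) - 20973*(-1/7678) = 5893/29460 + 20973/7678 = 331555517/113096940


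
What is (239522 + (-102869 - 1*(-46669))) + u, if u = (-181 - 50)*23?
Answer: 178009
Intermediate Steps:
u = -5313 (u = -231*23 = -5313)
(239522 + (-102869 - 1*(-46669))) + u = (239522 + (-102869 - 1*(-46669))) - 5313 = (239522 + (-102869 + 46669)) - 5313 = (239522 - 56200) - 5313 = 183322 - 5313 = 178009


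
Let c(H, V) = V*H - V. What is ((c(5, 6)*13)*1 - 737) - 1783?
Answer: -2208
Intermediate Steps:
c(H, V) = -V + H*V (c(H, V) = H*V - V = -V + H*V)
((c(5, 6)*13)*1 - 737) - 1783 = (((6*(-1 + 5))*13)*1 - 737) - 1783 = (((6*4)*13)*1 - 737) - 1783 = ((24*13)*1 - 737) - 1783 = (312*1 - 737) - 1783 = (312 - 737) - 1783 = -425 - 1783 = -2208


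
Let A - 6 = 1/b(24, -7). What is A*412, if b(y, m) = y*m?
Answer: 103721/42 ≈ 2469.5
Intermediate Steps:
b(y, m) = m*y
A = 1007/168 (A = 6 + 1/(-7*24) = 6 + 1/(-168) = 6 - 1/168 = 1007/168 ≈ 5.9940)
A*412 = (1007/168)*412 = 103721/42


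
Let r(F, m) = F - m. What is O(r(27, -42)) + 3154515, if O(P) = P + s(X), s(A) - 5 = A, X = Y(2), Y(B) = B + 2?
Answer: 3154593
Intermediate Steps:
Y(B) = 2 + B
X = 4 (X = 2 + 2 = 4)
s(A) = 5 + A
O(P) = 9 + P (O(P) = P + (5 + 4) = P + 9 = 9 + P)
O(r(27, -42)) + 3154515 = (9 + (27 - 1*(-42))) + 3154515 = (9 + (27 + 42)) + 3154515 = (9 + 69) + 3154515 = 78 + 3154515 = 3154593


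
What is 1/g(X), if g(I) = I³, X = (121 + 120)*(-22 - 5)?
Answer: -1/275513205843 ≈ -3.6296e-12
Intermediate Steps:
X = -6507 (X = 241*(-27) = -6507)
1/g(X) = 1/((-6507)³) = 1/(-275513205843) = -1/275513205843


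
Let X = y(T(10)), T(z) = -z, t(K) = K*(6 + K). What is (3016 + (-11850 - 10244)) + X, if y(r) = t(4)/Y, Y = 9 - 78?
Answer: -1316422/69 ≈ -19079.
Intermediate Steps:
Y = -69
y(r) = -40/69 (y(r) = (4*(6 + 4))/(-69) = (4*10)*(-1/69) = 40*(-1/69) = -40/69)
X = -40/69 ≈ -0.57971
(3016 + (-11850 - 10244)) + X = (3016 + (-11850 - 10244)) - 40/69 = (3016 - 22094) - 40/69 = -19078 - 40/69 = -1316422/69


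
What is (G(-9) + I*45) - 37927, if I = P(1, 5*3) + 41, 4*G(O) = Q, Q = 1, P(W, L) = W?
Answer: -144147/4 ≈ -36037.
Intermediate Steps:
G(O) = 1/4 (G(O) = (1/4)*1 = 1/4)
I = 42 (I = 1 + 41 = 42)
(G(-9) + I*45) - 37927 = (1/4 + 42*45) - 37927 = (1/4 + 1890) - 37927 = 7561/4 - 37927 = -144147/4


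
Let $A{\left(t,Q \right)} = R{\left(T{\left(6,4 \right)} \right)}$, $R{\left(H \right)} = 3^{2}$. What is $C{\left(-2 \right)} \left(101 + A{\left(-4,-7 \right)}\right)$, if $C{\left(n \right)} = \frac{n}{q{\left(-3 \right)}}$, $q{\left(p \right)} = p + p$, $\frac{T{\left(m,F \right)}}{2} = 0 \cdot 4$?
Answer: $\frac{110}{3} \approx 36.667$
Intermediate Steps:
$T{\left(m,F \right)} = 0$ ($T{\left(m,F \right)} = 2 \cdot 0 \cdot 4 = 2 \cdot 0 = 0$)
$q{\left(p \right)} = 2 p$
$R{\left(H \right)} = 9$
$A{\left(t,Q \right)} = 9$
$C{\left(n \right)} = - \frac{n}{6}$ ($C{\left(n \right)} = \frac{n}{2 \left(-3\right)} = \frac{n}{-6} = n \left(- \frac{1}{6}\right) = - \frac{n}{6}$)
$C{\left(-2 \right)} \left(101 + A{\left(-4,-7 \right)}\right) = \left(- \frac{1}{6}\right) \left(-2\right) \left(101 + 9\right) = \frac{1}{3} \cdot 110 = \frac{110}{3}$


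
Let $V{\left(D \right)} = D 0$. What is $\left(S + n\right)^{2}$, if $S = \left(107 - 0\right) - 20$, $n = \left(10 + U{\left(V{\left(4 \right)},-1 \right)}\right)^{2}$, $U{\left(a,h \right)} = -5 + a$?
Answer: $12544$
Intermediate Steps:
$V{\left(D \right)} = 0$
$n = 25$ ($n = \left(10 + \left(-5 + 0\right)\right)^{2} = \left(10 - 5\right)^{2} = 5^{2} = 25$)
$S = 87$ ($S = \left(107 + 0\right) - 20 = 107 - 20 = 87$)
$\left(S + n\right)^{2} = \left(87 + 25\right)^{2} = 112^{2} = 12544$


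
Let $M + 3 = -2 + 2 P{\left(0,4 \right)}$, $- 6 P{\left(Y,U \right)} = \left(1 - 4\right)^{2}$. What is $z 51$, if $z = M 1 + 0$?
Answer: $-408$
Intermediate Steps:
$P{\left(Y,U \right)} = - \frac{3}{2}$ ($P{\left(Y,U \right)} = - \frac{\left(1 - 4\right)^{2}}{6} = - \frac{\left(-3\right)^{2}}{6} = \left(- \frac{1}{6}\right) 9 = - \frac{3}{2}$)
$M = -8$ ($M = -3 + \left(-2 + 2 \left(- \frac{3}{2}\right)\right) = -3 - 5 = -8$)
$z = -8$ ($z = \left(-8\right) 1 + 0 = -8 + 0 = -8$)
$z 51 = \left(-8\right) 51 = -408$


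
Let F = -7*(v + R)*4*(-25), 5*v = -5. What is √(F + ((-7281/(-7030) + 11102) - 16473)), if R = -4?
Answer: I*√438361618470/7030 ≈ 94.181*I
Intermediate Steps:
v = -1 (v = (⅕)*(-5) = -1)
F = -3500 (F = -7*(-1 - 4)*4*(-25) = -(-35)*4*(-25) = -7*(-20)*(-25) = 140*(-25) = -3500)
√(F + ((-7281/(-7030) + 11102) - 16473)) = √(-3500 + ((-7281/(-7030) + 11102) - 16473)) = √(-3500 + ((-7281*(-1/7030) + 11102) - 16473)) = √(-3500 + ((7281/7030 + 11102) - 16473)) = √(-3500 + (78054341/7030 - 16473)) = √(-3500 - 37750849/7030) = √(-62355849/7030) = I*√438361618470/7030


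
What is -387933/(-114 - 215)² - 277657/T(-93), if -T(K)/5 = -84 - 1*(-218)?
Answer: 608039923/1480030 ≈ 410.83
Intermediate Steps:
T(K) = -670 (T(K) = -5*(-84 - 1*(-218)) = -5*(-84 + 218) = -5*134 = -670)
-387933/(-114 - 215)² - 277657/T(-93) = -387933/(-114 - 215)² - 277657/(-670) = -387933/((-329)²) - 277657*(-1/670) = -387933/108241 + 277657/670 = -387933*1/108241 + 277657/670 = -7917/2209 + 277657/670 = 608039923/1480030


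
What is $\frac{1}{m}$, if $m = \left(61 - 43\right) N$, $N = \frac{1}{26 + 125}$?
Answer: $\frac{151}{18} \approx 8.3889$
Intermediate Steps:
$N = \frac{1}{151} \approx 0.0066225$
$m = \frac{18}{151}$ ($m = \left(61 - 43\right) \frac{1}{151} = 18 \cdot \frac{1}{151} = \frac{18}{151} \approx 0.11921$)
$\frac{1}{m} = \frac{1}{\frac{18}{151}} = \frac{151}{18}$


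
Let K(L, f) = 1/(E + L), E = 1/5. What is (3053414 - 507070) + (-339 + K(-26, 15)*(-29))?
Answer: 328434790/129 ≈ 2.5460e+6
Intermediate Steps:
E = ⅕ ≈ 0.20000
K(L, f) = 1/(⅕ + L)
(3053414 - 507070) + (-339 + K(-26, 15)*(-29)) = (3053414 - 507070) + (-339 + (5/(1 + 5*(-26)))*(-29)) = 2546344 + (-339 + (5/(1 - 130))*(-29)) = 2546344 + (-339 + (5/(-129))*(-29)) = 2546344 + (-339 + (5*(-1/129))*(-29)) = 2546344 + (-339 - 5/129*(-29)) = 2546344 + (-339 + 145/129) = 2546344 - 43586/129 = 328434790/129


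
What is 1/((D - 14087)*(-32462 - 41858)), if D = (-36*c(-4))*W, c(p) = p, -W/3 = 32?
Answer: 1/2074345520 ≈ 4.8208e-10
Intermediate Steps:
W = -96 (W = -3*32 = -96)
D = -13824 (D = -36*(-4)*(-96) = 144*(-96) = -13824)
1/((D - 14087)*(-32462 - 41858)) = 1/((-13824 - 14087)*(-32462 - 41858)) = 1/(-27911*(-74320)) = 1/2074345520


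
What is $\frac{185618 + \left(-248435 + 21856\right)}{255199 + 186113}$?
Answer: $- \frac{40961}{441312} \approx -0.092816$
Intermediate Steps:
$\frac{185618 + \left(-248435 + 21856\right)}{255199 + 186113} = \frac{185618 - 226579}{441312} = \left(-40961\right) \frac{1}{441312} = - \frac{40961}{441312}$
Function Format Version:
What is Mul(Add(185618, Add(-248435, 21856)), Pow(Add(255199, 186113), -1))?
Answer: Rational(-40961, 441312) ≈ -0.092816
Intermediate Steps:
Mul(Add(185618, Add(-248435, 21856)), Pow(Add(255199, 186113), -1)) = Mul(Add(185618, -226579), Pow(441312, -1)) = Mul(-40961, Rational(1, 441312)) = Rational(-40961, 441312)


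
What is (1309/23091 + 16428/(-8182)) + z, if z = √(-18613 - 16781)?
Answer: -184314355/94465281 + I*√35394 ≈ -1.9511 + 188.13*I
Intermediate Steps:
z = I*√35394 (z = √(-35394) = I*√35394 ≈ 188.13*I)
(1309/23091 + 16428/(-8182)) + z = (1309/23091 + 16428/(-8182)) + I*√35394 = (1309*(1/23091) + 16428*(-1/8182)) + I*√35394 = (1309/23091 - 8214/4091) + I*√35394 = -184314355/94465281 + I*√35394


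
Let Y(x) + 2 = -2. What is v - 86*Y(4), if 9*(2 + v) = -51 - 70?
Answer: 2957/9 ≈ 328.56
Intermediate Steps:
Y(x) = -4 (Y(x) = -2 - 2 = -4)
v = -139/9 (v = -2 + (-51 - 70)/9 = -2 + (⅑)*(-121) = -2 - 121/9 = -139/9 ≈ -15.444)
v - 86*Y(4) = -139/9 - 86*(-4) = -139/9 + 344 = 2957/9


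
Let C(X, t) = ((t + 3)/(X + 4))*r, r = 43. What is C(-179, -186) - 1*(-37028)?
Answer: 6487769/175 ≈ 37073.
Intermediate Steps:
C(X, t) = 43*(3 + t)/(4 + X) (C(X, t) = ((t + 3)/(X + 4))*43 = ((3 + t)/(4 + X))*43 = 43*(3 + t)/(4 + X))
C(-179, -186) - 1*(-37028) = 43*(3 - 186)/(4 - 179) - 1*(-37028) = 43*(-183)/(-175) + 37028 = 43*(-1/175)*(-183) + 37028 = 7869/175 + 37028 = 6487769/175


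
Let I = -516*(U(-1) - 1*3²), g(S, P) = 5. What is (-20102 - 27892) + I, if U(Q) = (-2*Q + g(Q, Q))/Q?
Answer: -39738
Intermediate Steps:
U(Q) = (5 - 2*Q)/Q (U(Q) = (-2*Q + 5)/Q = (5 - 2*Q)/Q)
I = 8256 (I = -516*((-2 + 5/(-1)) - 1*3²) = -516*((-2 + 5*(-1)) - 1*9) = -516*((-2 - 5) - 9) = -516*(-7 - 9) = -516*(-16) = 8256)
(-20102 - 27892) + I = (-20102 - 27892) + 8256 = -47994 + 8256 = -39738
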